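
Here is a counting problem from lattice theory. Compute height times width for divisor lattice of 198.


Height = length of longest chain minus 1; width = size of largest antichain.
A maximum chain: 1 | 11 | 33 | 99 | 198  (height 4).
A maximum antichain: {6, 9, 22, 33}  (width 4).
Product = 4 * 4 = 16


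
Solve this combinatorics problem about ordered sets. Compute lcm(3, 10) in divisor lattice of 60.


In a divisor lattice, join = lcm (least common multiple).
gcd(3,10) = 1
lcm(3,10) = 3*10/gcd = 30/1 = 30


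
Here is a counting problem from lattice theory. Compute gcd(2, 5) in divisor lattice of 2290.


In a divisor lattice, meet = gcd (greatest common divisor).
By Euclidean algorithm or factoring: gcd(2,5) = 1


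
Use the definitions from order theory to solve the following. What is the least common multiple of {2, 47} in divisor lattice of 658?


In a divisor lattice, join = lcm (least common multiple).
Compute lcm iteratively: start with first element, then lcm(current, next).
Elements: [2, 47]
lcm(2,47) = 94
Final lcm = 94


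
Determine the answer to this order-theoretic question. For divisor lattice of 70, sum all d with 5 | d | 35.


Interval [5,35] in divisors of 70: [5, 35]
Sum = 40


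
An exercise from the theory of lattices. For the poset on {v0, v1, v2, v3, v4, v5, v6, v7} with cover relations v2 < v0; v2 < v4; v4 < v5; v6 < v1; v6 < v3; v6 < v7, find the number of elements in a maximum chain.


A chain is a totally ordered subset; we count the number of elements in a maximum chain.
Compute, for each element x, the size of the longest chain ending at x:
  v2: 1
  v6: 1
  v0: 2
  v1: 2
  v3: 2
  v4: 2
  ...
A maximum chain: v2 < v4 < v5
Number of elements in the longest chain: 3


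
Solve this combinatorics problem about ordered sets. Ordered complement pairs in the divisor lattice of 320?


Complement pair (a,b): a meet b = bottom, a join b = top.
Here: gcd(a,b)=1 and lcm(a,b)=320, i.e. a*b=320 with a,b coprime.
Pairs found: (1,320), (5,64), (64,5), (320,1)
Total ordered pairs: 4


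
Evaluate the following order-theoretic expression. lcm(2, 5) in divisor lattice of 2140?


Join=lcm.
gcd(2,5)=1
lcm=10


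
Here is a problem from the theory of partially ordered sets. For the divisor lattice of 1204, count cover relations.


A cover relation a -< b holds when a < b with no c strictly between.
Cover relations:
  1 -< 2
  1 -< 7
  1 -< 43
  2 -< 4
  2 -< 14
  2 -< 86
  4 -< 28
  4 -< 172
  ...12 more
Total: 20


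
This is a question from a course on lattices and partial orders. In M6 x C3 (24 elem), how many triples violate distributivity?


Distributive law: a ^ (b v c) = (a ^ b) v (a ^ c).
Check all 24^3 = 13824 ordered triples (a,b,c).
  e.g. a=(a1,0), b=(a2,0), c=(a3,0): lhs=(a1,0) != rhs=(0,0)
  e.g. a=(a1,0), b=(a2,0), c=(a3,1): lhs=(a1,0) != rhs=(0,0)
Total violating triples: 3240


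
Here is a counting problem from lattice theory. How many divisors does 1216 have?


Divisors of 1216: [1, 2, 4, 8, 16, 19, 32, 38, 64, 76, 152, 304, 608, 1216]
Count: 14


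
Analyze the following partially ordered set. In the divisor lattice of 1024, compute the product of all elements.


Divisors of 1024: [1, 2, 4, 8, 16, 32, 64, 128, 256, 512, 1024]
Product = n^(d(n)/2) = 1024^(11/2)
Product = 36028797018963968


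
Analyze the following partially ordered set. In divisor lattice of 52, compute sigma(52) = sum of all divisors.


sigma(n) = sum of divisors.
Divisors of 52: [1, 2, 4, 13, 26, 52]
Sum = 98


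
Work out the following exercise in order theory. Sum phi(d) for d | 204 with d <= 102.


Divisors of 204 up to 102: [1, 2, 3, 4, 6, 12, 17, 34, 51, 68, 102]
phi values: [1, 1, 2, 2, 2, 4, 16, 16, 32, 32, 32]
Sum = 140


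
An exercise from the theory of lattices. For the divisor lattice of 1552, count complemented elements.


An element a is complemented if some b has a meet b = bottom, a join b = top.
a is complemented iff gcd(a, n/a)=1, i.e. a is a unitary divisor of 1552.
Complemented elements: 1, 16, 97, 1552
Count: 4


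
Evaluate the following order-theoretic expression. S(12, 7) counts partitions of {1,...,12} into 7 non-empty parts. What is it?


S(n,k) = k*S(n-1,k) + S(n-1,k-1).
S(11,7) = 63987, S(11,6) = 179487
S(12,7) = 7*63987 + 179487 = 447909 + 179487
S(12,7) = 627396


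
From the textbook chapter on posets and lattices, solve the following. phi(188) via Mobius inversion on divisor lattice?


phi(n) = n * prod_{p|n} (1 - 1/p).
Prime divisors of 188: [2, 47]
phi(188) = 188 * (1 - 1/2) * (1 - 1/47)
phi(188) = 92


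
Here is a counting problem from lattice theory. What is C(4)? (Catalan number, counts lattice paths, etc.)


C(n) = C(2n, n) / (n+1).
C(8, 4) = 70
C(4) = 70 / 5 = 14


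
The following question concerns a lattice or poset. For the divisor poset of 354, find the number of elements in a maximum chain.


A chain is a totally ordered subset; we count the number of elements in a maximum chain.
Compute, for each element x, the size of the longest chain ending at x:
  1: 1
  2: 2
  3: 2
  59: 2
  6: 3
  118: 3
  ...
A maximum chain: 1 < 2 < 6 < 354
Number of elements in the longest chain: 4


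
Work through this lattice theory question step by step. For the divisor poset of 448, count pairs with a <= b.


The order relation is {(a,b) : a <= b}, reflexive so it includes (a,a).
Examples: (1,1), (1,112), (1,14), (1,16), (1,2), ...
Total ordered pairs: 84


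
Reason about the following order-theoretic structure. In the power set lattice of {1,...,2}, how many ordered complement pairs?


Complement pair (a,b): a meet b = bottom, a join b = top.
Here: A intersect B = {} and A union B = {1,...,2}.
Pairs found: ({},{1,2}), ({1},{2}), ({2},{1}), ({1,2},{})
Total ordered pairs: 4


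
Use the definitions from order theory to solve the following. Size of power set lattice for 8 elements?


Power set = 2^n.
2^8 = 256


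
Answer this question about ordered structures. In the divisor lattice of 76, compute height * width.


Height = length of longest chain minus 1; width = size of largest antichain.
A maximum chain: 1 | 19 | 38 | 76  (height 3).
A maximum antichain: {2, 19}  (width 2).
Product = 3 * 2 = 6


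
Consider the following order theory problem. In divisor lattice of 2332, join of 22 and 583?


In a divisor lattice, join = lcm (least common multiple).
gcd(22,583) = 11
lcm(22,583) = 22*583/gcd = 12826/11 = 1166


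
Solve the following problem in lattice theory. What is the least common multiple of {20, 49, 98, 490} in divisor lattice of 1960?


In a divisor lattice, join = lcm (least common multiple).
Compute lcm iteratively: start with first element, then lcm(current, next).
Elements: [20, 49, 98, 490]
lcm(20,49) = 980
lcm(980,98) = 980
lcm(980,490) = 980
Final lcm = 980


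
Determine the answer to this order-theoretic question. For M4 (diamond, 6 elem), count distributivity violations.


Distributive law: a ^ (b v c) = (a ^ b) v (a ^ c).
Check all 6^3 = 216 ordered triples (a,b,c).
  e.g. a=a1, b=a2, c=a3: lhs=a1 != rhs=0
  e.g. a=a1, b=a2, c=a4: lhs=a1 != rhs=0
Total violating triples: 24


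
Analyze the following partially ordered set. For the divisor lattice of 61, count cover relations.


A cover relation a -< b holds when a < b with no c strictly between.
Cover relations:
  1 -< 61
Total: 1


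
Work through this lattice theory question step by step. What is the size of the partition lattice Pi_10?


B(n) = number of set partitions of an n-element set.
B(n) satisfies the recurrence: B(n+1) = sum_k C(n,k)*B(k).
B(10) = 115975


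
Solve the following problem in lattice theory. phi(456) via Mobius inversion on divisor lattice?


phi(n) = n * prod_{p|n} (1 - 1/p).
Prime divisors of 456: [2, 3, 19]
phi(456) = 456 * (1 - 1/2) * (1 - 1/3) * (1 - 1/19)
phi(456) = 144


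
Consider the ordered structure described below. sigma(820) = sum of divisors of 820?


sigma(n) = sum of divisors.
Divisors of 820: [1, 2, 4, 5, 10, 20, 41, 82, 164, 205, 410, 820]
Sum = 1764


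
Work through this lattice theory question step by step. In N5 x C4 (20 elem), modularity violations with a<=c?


Modular law: if a <= c then a v (b ^ c) = (a v b) ^ c.
Check all triples (a,b,c) with a <= c among 20 elements.
  e.g. a=(a,0), b=(c,0), c=(b,0): lhs=(a,0) != rhs=(b,0)
  e.g. a=(a,0), b=(c,1), c=(b,0): lhs=(a,0) != rhs=(b,0)
Total violating triples: 40


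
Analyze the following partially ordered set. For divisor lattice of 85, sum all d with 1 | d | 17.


Interval [1,17] in divisors of 85: [1, 17]
Sum = 18


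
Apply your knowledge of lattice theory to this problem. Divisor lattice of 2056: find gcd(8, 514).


In a divisor lattice, meet = gcd (greatest common divisor).
By Euclidean algorithm or factoring: gcd(8,514) = 2


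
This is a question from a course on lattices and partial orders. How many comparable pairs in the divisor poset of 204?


A comparable pair {a,b} has a < b or b < a in the order.
Count unordered pairs where one element is strictly below the other.
Examples: {1,2}, {1,3}, {1,4}, {1,6}, ...
Total comparable pairs: 42


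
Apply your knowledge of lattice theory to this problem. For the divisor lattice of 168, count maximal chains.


A maximal chain goes from the minimum element to a maximal element via cover relations.
Counting all min-to-max paths in the cover graph.
Total maximal chains: 20


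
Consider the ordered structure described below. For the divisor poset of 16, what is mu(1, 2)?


In a divisor lattice, mu(a,b) = mu(b/a) where mu is the classical Mobius function.
b/a = 2/1 = 2
Prime factorization of 2: primes [2]
2 is squarefree with 1 prime factor(s), so mu(2) = (-1)^1 = -1


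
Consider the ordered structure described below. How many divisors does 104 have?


Divisors of 104: [1, 2, 4, 8, 13, 26, 52, 104]
Count: 8


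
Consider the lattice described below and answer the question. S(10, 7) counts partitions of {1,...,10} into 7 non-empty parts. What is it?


S(n,k) = k*S(n-1,k) + S(n-1,k-1).
S(9,7) = 462, S(9,6) = 2646
S(10,7) = 7*462 + 2646 = 3234 + 2646
S(10,7) = 5880


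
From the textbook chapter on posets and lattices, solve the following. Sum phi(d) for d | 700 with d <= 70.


Divisors of 700 up to 70: [1, 2, 4, 5, 7, 10, 14, 20, 25, 28, 35, 50, 70]
phi values: [1, 1, 2, 4, 6, 4, 6, 8, 20, 12, 24, 20, 24]
Sum = 132


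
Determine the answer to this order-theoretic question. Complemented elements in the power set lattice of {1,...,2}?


An element a is complemented if some b has a meet b = bottom, a join b = top.
every subset A has complement S\A, so all elements are complemented.
Complemented elements: {}, {1}, {2}, {1,2}
Count: 4


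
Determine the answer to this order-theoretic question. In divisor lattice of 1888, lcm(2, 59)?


Join=lcm.
gcd(2,59)=1
lcm=118


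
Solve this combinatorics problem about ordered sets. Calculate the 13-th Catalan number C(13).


C(n) = C(2n, n) / (n+1).
C(26, 13) = 10400600
C(13) = 10400600 / 14 = 742900


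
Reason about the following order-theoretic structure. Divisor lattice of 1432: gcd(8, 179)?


Meet=gcd.
gcd(8,179)=1


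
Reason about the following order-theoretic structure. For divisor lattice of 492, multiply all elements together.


Divisors of 492: [1, 2, 3, 4, 6, 12, 41, 82, 123, 164, 246, 492]
Product = n^(d(n)/2) = 492^(12/2)
Product = 14183735261958144


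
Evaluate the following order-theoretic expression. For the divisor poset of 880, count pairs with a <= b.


The order relation is {(a,b) : a <= b}, reflexive so it includes (a,a).
Examples: (1,1), (1,10), (1,11), (1,110), (1,16), ...
Total ordered pairs: 135


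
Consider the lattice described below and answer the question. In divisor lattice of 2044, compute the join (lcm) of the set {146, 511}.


In a divisor lattice, join = lcm (least common multiple).
Compute lcm iteratively: start with first element, then lcm(current, next).
Elements: [146, 511]
lcm(146,511) = 1022
Final lcm = 1022


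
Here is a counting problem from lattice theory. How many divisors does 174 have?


Divisors of 174: [1, 2, 3, 6, 29, 58, 87, 174]
Count: 8


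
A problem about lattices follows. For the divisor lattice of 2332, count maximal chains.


A maximal chain goes from the minimum element to a maximal element via cover relations.
Counting all min-to-max paths in the cover graph.
Total maximal chains: 12


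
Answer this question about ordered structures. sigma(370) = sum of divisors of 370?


sigma(n) = sum of divisors.
Divisors of 370: [1, 2, 5, 10, 37, 74, 185, 370]
Sum = 684


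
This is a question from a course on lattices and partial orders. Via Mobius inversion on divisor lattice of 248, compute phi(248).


phi(n) = n * prod_{p|n} (1 - 1/p).
Prime divisors of 248: [2, 31]
phi(248) = 248 * (1 - 1/2) * (1 - 1/31)
phi(248) = 120


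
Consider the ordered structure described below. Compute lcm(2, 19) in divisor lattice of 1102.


In a divisor lattice, join = lcm (least common multiple).
gcd(2,19) = 1
lcm(2,19) = 2*19/gcd = 38/1 = 38


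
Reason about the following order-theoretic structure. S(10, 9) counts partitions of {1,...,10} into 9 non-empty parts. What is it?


S(n,k) = k*S(n-1,k) + S(n-1,k-1).
S(9,9) = 1, S(9,8) = 36
S(10,9) = 9*1 + 36 = 9 + 36
S(10,9) = 45


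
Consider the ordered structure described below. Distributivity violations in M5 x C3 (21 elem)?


Distributive law: a ^ (b v c) = (a ^ b) v (a ^ c).
Check all 21^3 = 9261 ordered triples (a,b,c).
  e.g. a=(a1,0), b=(a2,0), c=(a3,0): lhs=(a1,0) != rhs=(0,0)
  e.g. a=(a1,0), b=(a2,0), c=(a3,1): lhs=(a1,0) != rhs=(0,0)
Total violating triples: 1620


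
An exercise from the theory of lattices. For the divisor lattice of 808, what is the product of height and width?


Height = length of longest chain minus 1; width = size of largest antichain.
A maximum chain: 1 | 101 | 202 | 404 | 808  (height 4).
A maximum antichain: {2, 101}  (width 2).
Product = 4 * 2 = 8


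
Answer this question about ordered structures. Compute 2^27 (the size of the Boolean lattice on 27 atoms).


Power set = 2^n.
2^27 = 134217728


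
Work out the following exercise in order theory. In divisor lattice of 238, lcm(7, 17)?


Join=lcm.
gcd(7,17)=1
lcm=119


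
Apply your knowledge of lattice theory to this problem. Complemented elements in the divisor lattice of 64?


An element a is complemented if some b has a meet b = bottom, a join b = top.
a is complemented iff gcd(a, n/a)=1, i.e. a is a unitary divisor of 64.
Complemented elements: 1, 64
Count: 2


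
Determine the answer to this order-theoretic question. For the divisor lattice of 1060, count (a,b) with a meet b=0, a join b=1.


Complement pair (a,b): a meet b = bottom, a join b = top.
Here: gcd(a,b)=1 and lcm(a,b)=1060, i.e. a*b=1060 with a,b coprime.
Pairs found: (1,1060), (4,265), (5,212), (20,53), ... (4 more)
Total ordered pairs: 8


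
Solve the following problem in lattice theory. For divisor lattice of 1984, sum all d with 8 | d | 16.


Interval [8,16] in divisors of 1984: [8, 16]
Sum = 24


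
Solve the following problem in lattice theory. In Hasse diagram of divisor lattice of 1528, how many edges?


A cover relation a -< b holds when a < b with no c strictly between.
Cover relations:
  1 -< 2
  1 -< 191
  2 -< 4
  2 -< 382
  4 -< 8
  4 -< 764
  8 -< 1528
  191 -< 382
  ...2 more
Total: 10


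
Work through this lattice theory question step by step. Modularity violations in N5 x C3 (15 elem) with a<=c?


Modular law: if a <= c then a v (b ^ c) = (a v b) ^ c.
Check all triples (a,b,c) with a <= c among 15 elements.
  e.g. a=(a,0), b=(c,0), c=(b,0): lhs=(a,0) != rhs=(b,0)
  e.g. a=(a,0), b=(c,1), c=(b,0): lhs=(a,0) != rhs=(b,0)
Total violating triples: 18


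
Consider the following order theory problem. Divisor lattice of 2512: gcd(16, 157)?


Meet=gcd.
gcd(16,157)=1


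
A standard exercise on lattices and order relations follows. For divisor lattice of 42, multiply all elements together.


Divisors of 42: [1, 2, 3, 6, 7, 14, 21, 42]
Product = n^(d(n)/2) = 42^(8/2)
Product = 3111696


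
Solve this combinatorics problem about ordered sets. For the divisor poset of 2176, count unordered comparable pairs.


A comparable pair {a,b} has a < b or b < a in the order.
Count unordered pairs where one element is strictly below the other.
Examples: {1,2}, {1,4}, {1,8}, {1,16}, ...
Total comparable pairs: 92


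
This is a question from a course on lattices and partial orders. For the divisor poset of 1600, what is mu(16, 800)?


In a divisor lattice, mu(a,b) = mu(b/a) where mu is the classical Mobius function.
b/a = 800/16 = 50
Prime factorization of 50: primes [2, 5]
50 is not squarefree, so mu(50) = 0


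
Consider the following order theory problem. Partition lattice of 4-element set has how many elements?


B(n) = number of set partitions of an n-element set.
B(n) satisfies the recurrence: B(n+1) = sum_k C(n,k)*B(k).
B(4) = 15


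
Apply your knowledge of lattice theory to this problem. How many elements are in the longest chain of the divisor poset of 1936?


A chain is a totally ordered subset; we count the number of elements in a maximum chain.
Compute, for each element x, the size of the longest chain ending at x:
  1: 1
  2: 2
  11: 2
  4: 3
  121: 3
  8: 4
  ...
A maximum chain: 1 < 2 < 4 < 8 < 16 < 176 < 1936
Number of elements in the longest chain: 7


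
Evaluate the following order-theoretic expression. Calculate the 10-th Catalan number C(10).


C(n) = C(2n, n) / (n+1).
C(20, 10) = 184756
C(10) = 184756 / 11 = 16796


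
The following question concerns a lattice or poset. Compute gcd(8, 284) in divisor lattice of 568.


In a divisor lattice, meet = gcd (greatest common divisor).
By Euclidean algorithm or factoring: gcd(8,284) = 4


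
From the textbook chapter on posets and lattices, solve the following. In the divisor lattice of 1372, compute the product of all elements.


Divisors of 1372: [1, 2, 4, 7, 14, 28, 49, 98, 196, 343, 686, 1372]
Product = n^(d(n)/2) = 1372^(12/2)
Product = 6669982097041199104


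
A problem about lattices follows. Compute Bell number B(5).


B(n) = number of set partitions of an n-element set.
B(n) satisfies the recurrence: B(n+1) = sum_k C(n,k)*B(k).
B(5) = 52


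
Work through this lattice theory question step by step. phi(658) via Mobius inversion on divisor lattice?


phi(n) = n * prod_{p|n} (1 - 1/p).
Prime divisors of 658: [2, 7, 47]
phi(658) = 658 * (1 - 1/2) * (1 - 1/7) * (1 - 1/47)
phi(658) = 276


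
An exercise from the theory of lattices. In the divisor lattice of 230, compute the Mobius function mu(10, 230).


In a divisor lattice, mu(a,b) = mu(b/a) where mu is the classical Mobius function.
b/a = 230/10 = 23
Prime factorization of 23: primes [23]
23 is squarefree with 1 prime factor(s), so mu(23) = (-1)^1 = -1


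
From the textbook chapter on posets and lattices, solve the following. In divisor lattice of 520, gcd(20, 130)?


Meet=gcd.
gcd(20,130)=10


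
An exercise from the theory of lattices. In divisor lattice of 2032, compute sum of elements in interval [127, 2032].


Interval [127,2032] in divisors of 2032: [127, 254, 508, 1016, 2032]
Sum = 3937


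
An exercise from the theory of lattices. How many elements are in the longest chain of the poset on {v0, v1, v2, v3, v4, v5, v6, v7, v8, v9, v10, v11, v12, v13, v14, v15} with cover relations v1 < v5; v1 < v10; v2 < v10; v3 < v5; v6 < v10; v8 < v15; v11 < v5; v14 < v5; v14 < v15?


A chain is a totally ordered subset; we count the number of elements in a maximum chain.
Compute, for each element x, the size of the longest chain ending at x:
  v0: 1
  v1: 1
  v2: 1
  v3: 1
  v4: 1
  v6: 1
  ...
A maximum chain: v1 < v5
Number of elements in the longest chain: 2


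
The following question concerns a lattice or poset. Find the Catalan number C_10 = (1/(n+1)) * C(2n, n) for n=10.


C(n) = C(2n, n) / (n+1).
C(20, 10) = 184756
C(10) = 184756 / 11 = 16796


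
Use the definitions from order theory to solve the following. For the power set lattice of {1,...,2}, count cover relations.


A cover relation a -< b holds when a < b with no c strictly between.
Cover relations:
  {} -< {1}
  {} -< {2}
  {1} -< {1,2}
  {2} -< {1,2}
Total: 4


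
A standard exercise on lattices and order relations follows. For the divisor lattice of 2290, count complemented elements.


An element a is complemented if some b has a meet b = bottom, a join b = top.
a is complemented iff gcd(a, n/a)=1, i.e. a is a unitary divisor of 2290.
Complemented elements: 1, 2, 5, 10, 229, 458, ... (2 more)
Count: 8


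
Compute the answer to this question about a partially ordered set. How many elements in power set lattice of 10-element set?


Power set = 2^n.
2^10 = 1024


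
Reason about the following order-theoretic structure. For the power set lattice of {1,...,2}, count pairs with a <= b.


The order relation is {(a,b) : a <= b}, reflexive so it includes (a,a).
Examples: ({},{}), ({},{1,2}), ({},{1}), ({},{2}), ({1,2},{1,2}), ...
Total ordered pairs: 9


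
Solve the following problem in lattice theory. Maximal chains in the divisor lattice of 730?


A maximal chain goes from the minimum element to a maximal element via cover relations.
Counting all min-to-max paths in the cover graph.
Total maximal chains: 6


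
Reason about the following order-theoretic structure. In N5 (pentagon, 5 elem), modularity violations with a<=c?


Modular law: if a <= c then a v (b ^ c) = (a v b) ^ c.
Check all triples (a,b,c) with a <= c among 5 elements.
  e.g. a=a, b=c, c=b: lhs=a != rhs=b
Total violating triples: 1


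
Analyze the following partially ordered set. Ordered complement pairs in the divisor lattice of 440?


Complement pair (a,b): a meet b = bottom, a join b = top.
Here: gcd(a,b)=1 and lcm(a,b)=440, i.e. a*b=440 with a,b coprime.
Pairs found: (1,440), (5,88), (8,55), (11,40), ... (4 more)
Total ordered pairs: 8


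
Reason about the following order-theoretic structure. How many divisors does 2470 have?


Divisors of 2470: [1, 2, 5, 10, 13, 19, 26, 38, 65, 95, 130, 190, 247, 494, 1235, 2470]
Count: 16


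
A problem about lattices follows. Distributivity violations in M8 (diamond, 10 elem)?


Distributive law: a ^ (b v c) = (a ^ b) v (a ^ c).
Check all 10^3 = 1000 ordered triples (a,b,c).
  e.g. a=a1, b=a2, c=a3: lhs=a1 != rhs=0
  e.g. a=a1, b=a2, c=a4: lhs=a1 != rhs=0
Total violating triples: 336


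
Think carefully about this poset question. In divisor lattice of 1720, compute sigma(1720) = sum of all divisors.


sigma(n) = sum of divisors.
Divisors of 1720: [1, 2, 4, 5, 8, 10, 20, 40, 43, 86, 172, 215, 344, 430, 860, 1720]
Sum = 3960


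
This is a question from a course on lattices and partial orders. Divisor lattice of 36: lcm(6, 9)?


Join=lcm.
gcd(6,9)=3
lcm=18


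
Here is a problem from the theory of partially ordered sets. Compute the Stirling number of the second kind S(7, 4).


S(n,k) = k*S(n-1,k) + S(n-1,k-1).
S(6,4) = 65, S(6,3) = 90
S(7,4) = 4*65 + 90 = 260 + 90
S(7,4) = 350


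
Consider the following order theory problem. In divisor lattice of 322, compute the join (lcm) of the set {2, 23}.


In a divisor lattice, join = lcm (least common multiple).
Compute lcm iteratively: start with first element, then lcm(current, next).
Elements: [2, 23]
lcm(2,23) = 46
Final lcm = 46


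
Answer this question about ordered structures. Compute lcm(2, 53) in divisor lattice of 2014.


In a divisor lattice, join = lcm (least common multiple).
gcd(2,53) = 1
lcm(2,53) = 2*53/gcd = 106/1 = 106


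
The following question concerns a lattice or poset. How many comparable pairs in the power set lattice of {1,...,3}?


A comparable pair {a,b} has a < b or b < a in the order.
Count unordered pairs where one element is strictly below the other.
Examples: {{},{1}}, {{},{2}}, {{},{3}}, {{},{1,2}}, ...
Total comparable pairs: 19


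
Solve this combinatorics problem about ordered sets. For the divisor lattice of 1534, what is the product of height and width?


Height = length of longest chain minus 1; width = size of largest antichain.
A maximum chain: 1 | 59 | 767 | 1534  (height 3).
A maximum antichain: {2, 13, 59}  (width 3).
Product = 3 * 3 = 9


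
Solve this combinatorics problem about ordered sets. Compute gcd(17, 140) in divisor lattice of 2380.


In a divisor lattice, meet = gcd (greatest common divisor).
By Euclidean algorithm or factoring: gcd(17,140) = 1


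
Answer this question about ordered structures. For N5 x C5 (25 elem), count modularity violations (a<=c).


Modular law: if a <= c then a v (b ^ c) = (a v b) ^ c.
Check all triples (a,b,c) with a <= c among 25 elements.
  e.g. a=(a,0), b=(c,0), c=(b,0): lhs=(a,0) != rhs=(b,0)
  e.g. a=(a,0), b=(c,1), c=(b,0): lhs=(a,0) != rhs=(b,0)
Total violating triples: 75


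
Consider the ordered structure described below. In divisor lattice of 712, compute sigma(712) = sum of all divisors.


sigma(n) = sum of divisors.
Divisors of 712: [1, 2, 4, 8, 89, 178, 356, 712]
Sum = 1350


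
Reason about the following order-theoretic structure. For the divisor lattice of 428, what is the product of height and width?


Height = length of longest chain minus 1; width = size of largest antichain.
A maximum chain: 1 | 107 | 214 | 428  (height 3).
A maximum antichain: {2, 107}  (width 2).
Product = 3 * 2 = 6


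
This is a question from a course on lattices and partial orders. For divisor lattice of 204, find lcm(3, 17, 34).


In a divisor lattice, join = lcm (least common multiple).
Compute lcm iteratively: start with first element, then lcm(current, next).
Elements: [3, 17, 34]
lcm(3,17) = 51
lcm(51,34) = 102
Final lcm = 102


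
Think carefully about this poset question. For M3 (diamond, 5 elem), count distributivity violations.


Distributive law: a ^ (b v c) = (a ^ b) v (a ^ c).
Check all 5^3 = 125 ordered triples (a,b,c).
  e.g. a=a1, b=a2, c=a3: lhs=a1 != rhs=0
  e.g. a=a1, b=a3, c=a2: lhs=a1 != rhs=0
Total violating triples: 6


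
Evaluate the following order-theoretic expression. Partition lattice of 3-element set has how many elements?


B(n) = number of set partitions of an n-element set.
B(n) satisfies the recurrence: B(n+1) = sum_k C(n,k)*B(k).
B(3) = 5


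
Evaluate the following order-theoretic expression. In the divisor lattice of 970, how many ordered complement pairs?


Complement pair (a,b): a meet b = bottom, a join b = top.
Here: gcd(a,b)=1 and lcm(a,b)=970, i.e. a*b=970 with a,b coprime.
Pairs found: (1,970), (2,485), (5,194), (10,97), ... (4 more)
Total ordered pairs: 8


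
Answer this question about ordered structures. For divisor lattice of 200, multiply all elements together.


Divisors of 200: [1, 2, 4, 5, 8, 10, 20, 25, 40, 50, 100, 200]
Product = n^(d(n)/2) = 200^(12/2)
Product = 64000000000000


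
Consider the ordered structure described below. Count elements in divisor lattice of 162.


Divisors of 162: [1, 2, 3, 6, 9, 18, 27, 54, 81, 162]
Count: 10


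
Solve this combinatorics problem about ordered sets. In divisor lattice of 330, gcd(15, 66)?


Meet=gcd.
gcd(15,66)=3


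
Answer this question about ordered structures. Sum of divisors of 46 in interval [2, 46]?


Interval [2,46] in divisors of 46: [2, 46]
Sum = 48


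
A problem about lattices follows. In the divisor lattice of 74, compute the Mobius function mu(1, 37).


In a divisor lattice, mu(a,b) = mu(b/a) where mu is the classical Mobius function.
b/a = 37/1 = 37
Prime factorization of 37: primes [37]
37 is squarefree with 1 prime factor(s), so mu(37) = (-1)^1 = -1


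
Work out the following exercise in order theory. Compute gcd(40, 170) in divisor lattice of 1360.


In a divisor lattice, meet = gcd (greatest common divisor).
By Euclidean algorithm or factoring: gcd(40,170) = 10


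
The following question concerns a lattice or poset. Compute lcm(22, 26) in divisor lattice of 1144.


In a divisor lattice, join = lcm (least common multiple).
gcd(22,26) = 2
lcm(22,26) = 22*26/gcd = 572/2 = 286


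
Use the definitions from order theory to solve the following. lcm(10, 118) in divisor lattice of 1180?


Join=lcm.
gcd(10,118)=2
lcm=590


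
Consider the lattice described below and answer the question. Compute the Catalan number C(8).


C(n) = C(2n, n) / (n+1).
C(16, 8) = 12870
C(8) = 12870 / 9 = 1430


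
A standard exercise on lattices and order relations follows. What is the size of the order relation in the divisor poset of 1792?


The order relation is {(a,b) : a <= b}, reflexive so it includes (a,a).
Examples: (1,1), (1,112), (1,128), (1,14), (1,16), ...
Total ordered pairs: 135


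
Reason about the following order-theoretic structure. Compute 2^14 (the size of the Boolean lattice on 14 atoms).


Power set = 2^n.
2^14 = 16384


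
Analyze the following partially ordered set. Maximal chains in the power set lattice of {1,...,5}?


A maximal chain goes from the minimum element to a maximal element via cover relations.
Counting all min-to-max paths in the cover graph.
Total maximal chains: 120


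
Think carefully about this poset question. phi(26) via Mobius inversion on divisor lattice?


phi(n) = n * prod_{p|n} (1 - 1/p).
Prime divisors of 26: [2, 13]
phi(26) = 26 * (1 - 1/2) * (1 - 1/13)
phi(26) = 12


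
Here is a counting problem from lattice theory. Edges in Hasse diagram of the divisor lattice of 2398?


A cover relation a -< b holds when a < b with no c strictly between.
Cover relations:
  1 -< 2
  1 -< 11
  1 -< 109
  2 -< 22
  2 -< 218
  11 -< 22
  11 -< 1199
  22 -< 2398
  ...4 more
Total: 12


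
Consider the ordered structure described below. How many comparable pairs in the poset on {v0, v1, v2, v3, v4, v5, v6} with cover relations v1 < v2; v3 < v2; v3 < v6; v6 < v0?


A comparable pair {a,b} has a < b or b < a in the order.
Count unordered pairs where one element is strictly below the other.
Examples: {v0,v3}, {v0,v6}, {v1,v2}, {v2,v3}, ...
Total comparable pairs: 5


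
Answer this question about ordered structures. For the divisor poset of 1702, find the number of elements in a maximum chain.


A chain is a totally ordered subset; we count the number of elements in a maximum chain.
Compute, for each element x, the size of the longest chain ending at x:
  1: 1
  2: 2
  23: 2
  37: 2
  46: 3
  74: 3
  ...
A maximum chain: 1 < 2 < 46 < 1702
Number of elements in the longest chain: 4


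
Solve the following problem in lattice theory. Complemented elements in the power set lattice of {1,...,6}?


An element a is complemented if some b has a meet b = bottom, a join b = top.
every subset A has complement S\A, so all elements are complemented.
Complemented elements: {}, {1}, {2}, {3}, {4}, {5}, ... (58 more)
Count: 64


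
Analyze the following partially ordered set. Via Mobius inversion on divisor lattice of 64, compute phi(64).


phi(n) = n * prod_{p|n} (1 - 1/p).
Prime divisors of 64: [2]
phi(64) = 64 * (1 - 1/2)
phi(64) = 32


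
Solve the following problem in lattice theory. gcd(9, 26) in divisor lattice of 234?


Meet=gcd.
gcd(9,26)=1


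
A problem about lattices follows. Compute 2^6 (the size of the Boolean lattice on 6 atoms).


Power set = 2^n.
2^6 = 64


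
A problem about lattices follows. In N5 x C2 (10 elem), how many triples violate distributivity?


Distributive law: a ^ (b v c) = (a ^ b) v (a ^ c).
Check all 10^3 = 1000 ordered triples (a,b,c).
  e.g. a=(b,0), b=(a,0), c=(c,0): lhs=(b,0) != rhs=(a,0)
  e.g. a=(b,0), b=(a,0), c=(c,1): lhs=(b,0) != rhs=(a,0)
Total violating triples: 16


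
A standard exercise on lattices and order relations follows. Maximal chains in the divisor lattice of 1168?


A maximal chain goes from the minimum element to a maximal element via cover relations.
Counting all min-to-max paths in the cover graph.
Total maximal chains: 5


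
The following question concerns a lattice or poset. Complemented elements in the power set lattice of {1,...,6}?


An element a is complemented if some b has a meet b = bottom, a join b = top.
every subset A has complement S\A, so all elements are complemented.
Complemented elements: {}, {1}, {2}, {3}, {4}, {5}, ... (58 more)
Count: 64


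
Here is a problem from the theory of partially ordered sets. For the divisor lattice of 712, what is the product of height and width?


Height = length of longest chain minus 1; width = size of largest antichain.
A maximum chain: 1 | 89 | 178 | 356 | 712  (height 4).
A maximum antichain: {2, 89}  (width 2).
Product = 4 * 2 = 8


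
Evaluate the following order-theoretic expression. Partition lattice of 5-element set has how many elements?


B(n) = number of set partitions of an n-element set.
B(n) satisfies the recurrence: B(n+1) = sum_k C(n,k)*B(k).
B(5) = 52


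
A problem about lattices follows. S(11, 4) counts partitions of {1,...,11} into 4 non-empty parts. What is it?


S(n,k) = k*S(n-1,k) + S(n-1,k-1).
S(10,4) = 34105, S(10,3) = 9330
S(11,4) = 4*34105 + 9330 = 136420 + 9330
S(11,4) = 145750


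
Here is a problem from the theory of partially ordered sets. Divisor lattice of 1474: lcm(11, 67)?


Join=lcm.
gcd(11,67)=1
lcm=737


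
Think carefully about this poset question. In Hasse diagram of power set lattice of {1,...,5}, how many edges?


A cover relation a -< b holds when a < b with no c strictly between.
Cover relations:
  {} -< {1}
  {} -< {2}
  {} -< {3}
  {} -< {4}
  {} -< {5}
  {1} -< {1,2}
  {1} -< {1,3}
  {1} -< {1,4}
  ...72 more
Total: 80


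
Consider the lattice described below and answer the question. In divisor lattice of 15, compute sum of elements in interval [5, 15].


Interval [5,15] in divisors of 15: [5, 15]
Sum = 20


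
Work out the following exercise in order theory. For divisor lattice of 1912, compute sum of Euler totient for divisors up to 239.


Divisors of 1912 up to 239: [1, 2, 4, 8, 239]
phi values: [1, 1, 2, 4, 238]
Sum = 246


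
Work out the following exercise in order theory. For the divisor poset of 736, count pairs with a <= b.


The order relation is {(a,b) : a <= b}, reflexive so it includes (a,a).
Examples: (1,1), (1,16), (1,184), (1,2), (1,23), ...
Total ordered pairs: 63


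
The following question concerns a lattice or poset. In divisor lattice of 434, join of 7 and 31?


In a divisor lattice, join = lcm (least common multiple).
gcd(7,31) = 1
lcm(7,31) = 7*31/gcd = 217/1 = 217


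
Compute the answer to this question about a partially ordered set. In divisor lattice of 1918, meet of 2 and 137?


In a divisor lattice, meet = gcd (greatest common divisor).
By Euclidean algorithm or factoring: gcd(2,137) = 1


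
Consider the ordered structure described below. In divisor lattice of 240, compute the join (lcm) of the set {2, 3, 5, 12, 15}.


In a divisor lattice, join = lcm (least common multiple).
Compute lcm iteratively: start with first element, then lcm(current, next).
Elements: [2, 3, 5, 12, 15]
lcm(2,3) = 6
lcm(6,5) = 30
lcm(30,12) = 60
lcm(60,15) = 60
Final lcm = 60


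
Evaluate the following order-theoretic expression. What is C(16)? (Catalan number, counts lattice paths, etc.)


C(n) = C(2n, n) / (n+1).
C(32, 16) = 601080390
C(16) = 601080390 / 17 = 35357670


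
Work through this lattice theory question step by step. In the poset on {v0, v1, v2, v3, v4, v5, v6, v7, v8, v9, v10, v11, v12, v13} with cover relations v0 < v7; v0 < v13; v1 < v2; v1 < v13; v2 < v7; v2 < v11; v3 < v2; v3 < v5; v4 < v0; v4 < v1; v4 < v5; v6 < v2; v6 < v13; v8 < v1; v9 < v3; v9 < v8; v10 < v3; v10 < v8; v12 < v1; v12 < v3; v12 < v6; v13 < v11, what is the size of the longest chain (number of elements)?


A chain is a totally ordered subset; we count the number of elements in a maximum chain.
Compute, for each element x, the size of the longest chain ending at x:
  v4: 1
  v9: 1
  v10: 1
  v12: 1
  v0: 2
  v6: 2
  ...
A maximum chain: v9 < v8 < v1 < v2 < v7
Number of elements in the longest chain: 5


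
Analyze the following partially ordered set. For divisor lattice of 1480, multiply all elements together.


Divisors of 1480: [1, 2, 4, 5, 8, 10, 20, 37, 40, 74, 148, 185, 296, 370, 740, 1480]
Product = n^(d(n)/2) = 1480^(16/2)
Product = 23019385349216665600000000


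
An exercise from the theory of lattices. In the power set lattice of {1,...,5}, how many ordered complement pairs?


Complement pair (a,b): a meet b = bottom, a join b = top.
Here: A intersect B = {} and A union B = {1,...,5}.
Pairs found: ({},{1,2,3,4,5}), ({1},{2,3,4,5}), ({2},{1,3,4,5}), ({3},{1,2,4,5}), ... (28 more)
Total ordered pairs: 32


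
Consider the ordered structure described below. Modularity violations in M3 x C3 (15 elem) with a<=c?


Modular law: if a <= c then a v (b ^ c) = (a v b) ^ c.
Check all triples (a,b,c) with a <= c among 15 elements.
This lattice is modular (diamonds M_m and their chain-products are modular).
Total violating triples: 0


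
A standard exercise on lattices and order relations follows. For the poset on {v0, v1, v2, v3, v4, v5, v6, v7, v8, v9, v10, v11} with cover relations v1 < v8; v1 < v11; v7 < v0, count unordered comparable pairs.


A comparable pair {a,b} has a < b or b < a in the order.
Count unordered pairs where one element is strictly below the other.
Examples: {v0,v7}, {v1,v8}, {v1,v11}
Total comparable pairs: 3


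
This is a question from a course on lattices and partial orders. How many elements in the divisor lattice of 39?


Divisors of 39: [1, 3, 13, 39]
Count: 4


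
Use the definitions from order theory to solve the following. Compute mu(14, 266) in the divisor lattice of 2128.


In a divisor lattice, mu(a,b) = mu(b/a) where mu is the classical Mobius function.
b/a = 266/14 = 19
Prime factorization of 19: primes [19]
19 is squarefree with 1 prime factor(s), so mu(19) = (-1)^1 = -1


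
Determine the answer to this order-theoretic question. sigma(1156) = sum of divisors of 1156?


sigma(n) = sum of divisors.
Divisors of 1156: [1, 2, 4, 17, 34, 68, 289, 578, 1156]
Sum = 2149


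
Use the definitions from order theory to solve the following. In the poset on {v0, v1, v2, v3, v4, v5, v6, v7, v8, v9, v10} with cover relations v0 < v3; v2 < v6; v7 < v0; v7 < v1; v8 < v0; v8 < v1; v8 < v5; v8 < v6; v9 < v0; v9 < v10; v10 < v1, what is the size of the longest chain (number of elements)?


A chain is a totally ordered subset; we count the number of elements in a maximum chain.
Compute, for each element x, the size of the longest chain ending at x:
  v2: 1
  v4: 1
  v7: 1
  v8: 1
  v9: 1
  v5: 2
  ...
A maximum chain: v9 < v10 < v1
Number of elements in the longest chain: 3


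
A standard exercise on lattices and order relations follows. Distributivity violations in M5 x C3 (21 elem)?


Distributive law: a ^ (b v c) = (a ^ b) v (a ^ c).
Check all 21^3 = 9261 ordered triples (a,b,c).
  e.g. a=(a1,0), b=(a2,0), c=(a3,0): lhs=(a1,0) != rhs=(0,0)
  e.g. a=(a1,0), b=(a2,0), c=(a3,1): lhs=(a1,0) != rhs=(0,0)
Total violating triples: 1620


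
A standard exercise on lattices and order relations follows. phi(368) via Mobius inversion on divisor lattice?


phi(n) = n * prod_{p|n} (1 - 1/p).
Prime divisors of 368: [2, 23]
phi(368) = 368 * (1 - 1/2) * (1 - 1/23)
phi(368) = 176


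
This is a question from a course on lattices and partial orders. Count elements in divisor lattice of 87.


Divisors of 87: [1, 3, 29, 87]
Count: 4


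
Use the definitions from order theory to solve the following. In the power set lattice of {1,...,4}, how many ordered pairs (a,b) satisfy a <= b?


The order relation is {(a,b) : a <= b}, reflexive so it includes (a,a).
Examples: ({},{}), ({},{1,2}), ({},{1,2,3}), ({},{1,2,3,4}), ({},{1,2,4}), ...
Total ordered pairs: 81
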